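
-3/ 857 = -0.00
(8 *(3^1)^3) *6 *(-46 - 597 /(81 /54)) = -575424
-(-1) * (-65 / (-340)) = 13 / 68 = 0.19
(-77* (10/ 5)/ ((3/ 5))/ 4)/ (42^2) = -55/ 1512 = -0.04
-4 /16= -1 /4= -0.25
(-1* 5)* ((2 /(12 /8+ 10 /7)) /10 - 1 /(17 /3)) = 377 /697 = 0.54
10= 10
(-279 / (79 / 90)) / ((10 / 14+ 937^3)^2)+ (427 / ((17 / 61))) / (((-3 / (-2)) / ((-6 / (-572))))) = 3790931371614392195779211 / 353812499112933843893768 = 10.71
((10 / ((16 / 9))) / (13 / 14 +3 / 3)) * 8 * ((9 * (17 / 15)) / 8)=119 / 4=29.75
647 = 647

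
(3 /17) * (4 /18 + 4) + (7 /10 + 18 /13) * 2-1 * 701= -2307524 /3315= -696.09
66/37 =1.78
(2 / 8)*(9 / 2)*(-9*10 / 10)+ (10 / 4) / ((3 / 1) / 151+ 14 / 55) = -18499 / 18232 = -1.01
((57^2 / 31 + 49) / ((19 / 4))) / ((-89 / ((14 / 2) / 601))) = -133504 / 31505021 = -0.00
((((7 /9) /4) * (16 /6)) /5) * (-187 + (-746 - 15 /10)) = -4361 /45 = -96.91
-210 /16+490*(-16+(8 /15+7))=-99883 /24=-4161.79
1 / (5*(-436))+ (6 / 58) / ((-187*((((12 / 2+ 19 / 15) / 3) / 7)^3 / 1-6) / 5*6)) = -839636199733 / 2201757966292940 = -0.00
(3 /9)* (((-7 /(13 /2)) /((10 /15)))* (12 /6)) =-14 /13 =-1.08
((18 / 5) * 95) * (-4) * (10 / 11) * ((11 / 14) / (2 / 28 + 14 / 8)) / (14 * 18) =-760 / 357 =-2.13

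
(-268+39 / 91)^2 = 3508129 / 49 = 71594.47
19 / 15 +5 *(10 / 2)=394 / 15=26.27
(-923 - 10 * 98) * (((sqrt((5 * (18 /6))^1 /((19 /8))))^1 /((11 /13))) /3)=-4498 * sqrt(570) /57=-1884.00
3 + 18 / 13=57 / 13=4.38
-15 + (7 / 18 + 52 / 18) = -211 / 18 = -11.72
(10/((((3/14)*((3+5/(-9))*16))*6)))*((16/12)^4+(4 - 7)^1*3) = -1505/1296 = -1.16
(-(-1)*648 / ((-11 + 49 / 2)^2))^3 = 32768 / 729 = 44.95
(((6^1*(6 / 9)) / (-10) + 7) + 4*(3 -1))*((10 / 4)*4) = 146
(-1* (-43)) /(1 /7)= 301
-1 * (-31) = 31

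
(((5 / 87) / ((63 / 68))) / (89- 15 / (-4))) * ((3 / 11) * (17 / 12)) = 5780 / 22367961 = 0.00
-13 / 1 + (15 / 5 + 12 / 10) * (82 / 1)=1657 / 5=331.40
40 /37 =1.08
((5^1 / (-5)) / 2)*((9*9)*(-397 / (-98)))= -32157 / 196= -164.07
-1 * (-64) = 64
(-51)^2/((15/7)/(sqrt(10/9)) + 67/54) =-461110482/370529 + 238912254 *sqrt(10)/370529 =794.53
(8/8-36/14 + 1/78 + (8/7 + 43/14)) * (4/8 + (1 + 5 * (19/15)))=34075/1638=20.80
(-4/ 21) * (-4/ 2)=8/ 21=0.38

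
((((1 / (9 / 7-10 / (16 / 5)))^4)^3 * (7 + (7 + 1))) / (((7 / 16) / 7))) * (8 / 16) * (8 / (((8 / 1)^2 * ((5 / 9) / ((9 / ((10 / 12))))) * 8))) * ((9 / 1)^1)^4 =1137349389471216865426538496 / 7128804434230894727239205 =159.54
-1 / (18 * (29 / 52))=-0.10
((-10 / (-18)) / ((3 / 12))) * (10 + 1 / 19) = 3820 / 171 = 22.34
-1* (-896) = 896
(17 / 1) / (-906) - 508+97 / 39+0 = -1984717 / 3926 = -505.53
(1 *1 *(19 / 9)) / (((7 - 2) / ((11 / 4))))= 209 / 180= 1.16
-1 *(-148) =148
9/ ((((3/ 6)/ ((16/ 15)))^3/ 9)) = 98304/ 125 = 786.43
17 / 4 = 4.25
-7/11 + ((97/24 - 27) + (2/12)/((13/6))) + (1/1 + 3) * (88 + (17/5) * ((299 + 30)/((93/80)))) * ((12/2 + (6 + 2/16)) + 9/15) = 28424496941/531960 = 53433.52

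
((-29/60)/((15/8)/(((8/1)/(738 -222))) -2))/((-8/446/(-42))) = -90538/9515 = -9.52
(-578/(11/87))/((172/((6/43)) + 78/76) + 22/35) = -200641140/54174373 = -3.70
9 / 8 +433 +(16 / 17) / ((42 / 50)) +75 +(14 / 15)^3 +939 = 4659037913 / 3213000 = 1450.06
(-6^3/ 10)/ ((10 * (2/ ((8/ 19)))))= -216/ 475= -0.45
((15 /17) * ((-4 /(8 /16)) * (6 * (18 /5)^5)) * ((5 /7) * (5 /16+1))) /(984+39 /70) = -238085568 /9763525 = -24.39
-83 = -83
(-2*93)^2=34596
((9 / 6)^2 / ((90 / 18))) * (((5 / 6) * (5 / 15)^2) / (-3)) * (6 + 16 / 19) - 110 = -75305 / 684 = -110.10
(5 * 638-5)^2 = 10144225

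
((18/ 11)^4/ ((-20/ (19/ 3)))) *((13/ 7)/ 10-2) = 10554462/ 2562175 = 4.12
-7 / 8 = -0.88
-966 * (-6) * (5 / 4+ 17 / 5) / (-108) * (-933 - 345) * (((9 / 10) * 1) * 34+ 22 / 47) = 9908385.94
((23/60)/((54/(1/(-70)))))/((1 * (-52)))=23/11793600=0.00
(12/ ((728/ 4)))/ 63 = 2/ 1911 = 0.00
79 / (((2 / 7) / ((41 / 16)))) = 22673 / 32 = 708.53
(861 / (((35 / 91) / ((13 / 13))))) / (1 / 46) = 102975.60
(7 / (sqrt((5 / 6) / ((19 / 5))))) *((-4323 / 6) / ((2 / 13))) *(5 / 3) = -131131 *sqrt(114) / 12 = -116674.66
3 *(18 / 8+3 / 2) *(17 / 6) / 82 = 255 / 656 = 0.39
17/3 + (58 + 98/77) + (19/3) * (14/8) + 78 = 6777/44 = 154.02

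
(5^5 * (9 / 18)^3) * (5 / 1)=15625 / 8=1953.12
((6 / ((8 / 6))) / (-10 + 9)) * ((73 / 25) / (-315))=73 / 1750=0.04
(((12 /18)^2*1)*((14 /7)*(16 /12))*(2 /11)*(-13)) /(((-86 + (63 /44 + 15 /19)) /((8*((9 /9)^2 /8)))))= 63232 /1891053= 0.03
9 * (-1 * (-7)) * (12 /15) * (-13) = -3276 /5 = -655.20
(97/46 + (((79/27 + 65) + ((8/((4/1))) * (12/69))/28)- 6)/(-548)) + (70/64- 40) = -703414087/19057248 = -36.91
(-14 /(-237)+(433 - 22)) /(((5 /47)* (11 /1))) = 4578787 /13035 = 351.27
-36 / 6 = -6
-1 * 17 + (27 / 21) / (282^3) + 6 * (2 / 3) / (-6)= -308146663 / 17442264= -17.67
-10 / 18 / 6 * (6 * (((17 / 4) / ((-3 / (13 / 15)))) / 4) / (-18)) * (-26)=2873 / 11664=0.25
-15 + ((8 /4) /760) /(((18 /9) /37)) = -11363 /760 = -14.95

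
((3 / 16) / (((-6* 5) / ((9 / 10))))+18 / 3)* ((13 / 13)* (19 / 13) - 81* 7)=-3390.05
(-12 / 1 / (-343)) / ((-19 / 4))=-48 / 6517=-0.01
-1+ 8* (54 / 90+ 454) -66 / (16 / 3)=144937 / 40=3623.42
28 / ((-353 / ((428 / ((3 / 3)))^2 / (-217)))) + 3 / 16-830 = -133566435 / 175088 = -762.85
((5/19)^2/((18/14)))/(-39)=-0.00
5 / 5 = 1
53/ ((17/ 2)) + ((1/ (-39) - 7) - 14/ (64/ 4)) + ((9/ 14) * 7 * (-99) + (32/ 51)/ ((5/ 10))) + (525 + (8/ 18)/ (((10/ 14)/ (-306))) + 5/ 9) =-8811659/ 79560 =-110.75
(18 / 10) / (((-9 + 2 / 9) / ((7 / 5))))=-567 / 1975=-0.29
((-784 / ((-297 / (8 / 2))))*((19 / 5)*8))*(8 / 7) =544768 / 1485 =366.85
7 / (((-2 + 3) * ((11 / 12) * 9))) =28 / 33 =0.85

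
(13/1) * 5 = 65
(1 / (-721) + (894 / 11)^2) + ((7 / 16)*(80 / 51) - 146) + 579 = 31318297223 / 4449291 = 7038.94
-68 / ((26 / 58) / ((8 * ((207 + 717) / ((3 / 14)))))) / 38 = -34013056 / 247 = -137704.68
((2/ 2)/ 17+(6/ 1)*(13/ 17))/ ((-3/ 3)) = -79/ 17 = -4.65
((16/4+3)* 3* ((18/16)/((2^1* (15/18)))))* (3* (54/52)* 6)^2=4952.78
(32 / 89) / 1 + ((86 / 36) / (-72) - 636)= -73321139 / 115344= -635.67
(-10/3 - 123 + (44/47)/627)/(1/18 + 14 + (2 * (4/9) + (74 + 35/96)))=-32490528/22968853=-1.41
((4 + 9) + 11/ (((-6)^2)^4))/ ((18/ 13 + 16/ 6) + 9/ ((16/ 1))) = 283855247/ 100741968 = 2.82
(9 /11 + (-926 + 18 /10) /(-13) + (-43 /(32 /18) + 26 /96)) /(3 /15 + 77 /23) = 9471101 /700128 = 13.53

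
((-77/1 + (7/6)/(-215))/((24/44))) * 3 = -1092707/2580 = -423.53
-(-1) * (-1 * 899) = -899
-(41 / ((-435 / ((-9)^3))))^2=-99261369 / 21025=-4721.11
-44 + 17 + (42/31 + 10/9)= -6845/279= -24.53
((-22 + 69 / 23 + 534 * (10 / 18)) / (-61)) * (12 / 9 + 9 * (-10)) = 221578 / 549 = 403.60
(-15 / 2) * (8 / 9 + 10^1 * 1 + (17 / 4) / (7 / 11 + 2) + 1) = -70475 / 696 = -101.26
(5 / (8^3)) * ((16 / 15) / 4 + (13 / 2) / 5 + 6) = 227 / 3072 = 0.07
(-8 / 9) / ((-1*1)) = 8 / 9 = 0.89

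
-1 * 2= -2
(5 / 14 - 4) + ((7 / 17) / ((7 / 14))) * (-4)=-1651 / 238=-6.94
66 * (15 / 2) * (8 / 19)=208.42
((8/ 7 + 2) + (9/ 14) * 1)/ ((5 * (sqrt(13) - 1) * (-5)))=-53 * sqrt(13)/ 4200 - 53/ 4200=-0.06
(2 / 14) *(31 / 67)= 31 / 469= 0.07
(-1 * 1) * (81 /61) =-81 /61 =-1.33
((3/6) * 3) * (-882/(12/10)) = -2205/2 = -1102.50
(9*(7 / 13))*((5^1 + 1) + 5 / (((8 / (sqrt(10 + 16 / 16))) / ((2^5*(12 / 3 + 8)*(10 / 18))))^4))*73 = 974076080642 / 9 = 108230675626.89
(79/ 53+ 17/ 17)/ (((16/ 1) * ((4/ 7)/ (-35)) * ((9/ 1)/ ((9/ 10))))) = -1617/ 1696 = -0.95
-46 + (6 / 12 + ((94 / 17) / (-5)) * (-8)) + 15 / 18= -9134 / 255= -35.82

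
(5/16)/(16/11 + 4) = 11/192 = 0.06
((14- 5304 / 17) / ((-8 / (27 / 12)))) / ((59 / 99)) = 132759 / 944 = 140.63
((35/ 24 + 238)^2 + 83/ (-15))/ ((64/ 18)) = 165124109/ 10240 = 16125.40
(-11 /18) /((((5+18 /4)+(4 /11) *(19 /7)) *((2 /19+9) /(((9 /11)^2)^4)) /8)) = -267846264 /26050804505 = -0.01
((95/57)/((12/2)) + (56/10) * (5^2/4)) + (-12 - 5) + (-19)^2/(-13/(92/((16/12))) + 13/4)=2071453/15210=136.19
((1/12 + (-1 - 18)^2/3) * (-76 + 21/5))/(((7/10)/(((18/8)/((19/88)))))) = -17118915/133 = -128713.65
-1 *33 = -33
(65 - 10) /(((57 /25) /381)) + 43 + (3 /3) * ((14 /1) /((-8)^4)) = 9233.79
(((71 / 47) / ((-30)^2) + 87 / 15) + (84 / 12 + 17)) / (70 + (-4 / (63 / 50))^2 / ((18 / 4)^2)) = 45030285531 / 106521881000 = 0.42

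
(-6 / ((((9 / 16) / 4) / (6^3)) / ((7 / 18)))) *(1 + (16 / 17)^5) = -6230.81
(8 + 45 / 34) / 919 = 317 / 31246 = 0.01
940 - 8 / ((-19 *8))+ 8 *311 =65133 / 19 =3428.05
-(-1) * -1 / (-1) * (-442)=-442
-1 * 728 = -728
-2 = -2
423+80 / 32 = 851 / 2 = 425.50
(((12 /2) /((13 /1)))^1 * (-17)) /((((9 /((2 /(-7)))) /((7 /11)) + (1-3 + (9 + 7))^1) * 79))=0.00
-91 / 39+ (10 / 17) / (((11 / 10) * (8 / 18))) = -634 / 561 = -1.13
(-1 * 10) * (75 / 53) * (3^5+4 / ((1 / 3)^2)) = -209250 / 53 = -3948.11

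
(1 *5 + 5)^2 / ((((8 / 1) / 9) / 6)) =675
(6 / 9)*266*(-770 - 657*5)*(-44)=94919440 / 3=31639813.33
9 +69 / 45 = 158 / 15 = 10.53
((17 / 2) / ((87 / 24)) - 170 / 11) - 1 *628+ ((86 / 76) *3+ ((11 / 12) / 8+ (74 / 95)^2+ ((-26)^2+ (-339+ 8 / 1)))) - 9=-83189103451 / 276381600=-300.99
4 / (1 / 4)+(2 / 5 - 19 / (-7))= 669 / 35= 19.11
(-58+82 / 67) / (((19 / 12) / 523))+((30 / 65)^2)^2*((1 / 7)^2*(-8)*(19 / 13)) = -434346709226544 / 23160143461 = -18754.06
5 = 5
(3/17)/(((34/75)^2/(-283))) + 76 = -3282073/19652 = -167.01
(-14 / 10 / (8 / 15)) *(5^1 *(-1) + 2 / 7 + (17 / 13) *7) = -303 / 26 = -11.65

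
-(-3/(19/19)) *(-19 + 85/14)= -543/14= -38.79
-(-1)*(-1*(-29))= 29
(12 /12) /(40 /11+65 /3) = 33 /835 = 0.04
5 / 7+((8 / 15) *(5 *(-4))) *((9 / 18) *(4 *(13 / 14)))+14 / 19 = -7325 / 399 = -18.36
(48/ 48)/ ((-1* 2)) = -1/ 2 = -0.50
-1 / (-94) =1 / 94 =0.01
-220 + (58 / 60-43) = -7861 / 30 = -262.03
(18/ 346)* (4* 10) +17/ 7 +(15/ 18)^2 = 226871/ 43596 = 5.20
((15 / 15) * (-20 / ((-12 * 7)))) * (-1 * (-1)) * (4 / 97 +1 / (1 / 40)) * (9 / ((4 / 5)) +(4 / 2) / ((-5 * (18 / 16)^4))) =14449451 / 137781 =104.87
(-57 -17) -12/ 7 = -530/ 7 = -75.71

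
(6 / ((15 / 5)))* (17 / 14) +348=2453 / 7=350.43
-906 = -906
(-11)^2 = 121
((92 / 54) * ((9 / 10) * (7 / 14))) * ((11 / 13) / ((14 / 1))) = 253 / 5460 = 0.05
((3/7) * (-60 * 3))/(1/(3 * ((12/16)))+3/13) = -63180/553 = -114.25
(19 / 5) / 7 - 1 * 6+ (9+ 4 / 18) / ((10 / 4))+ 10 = 2593 / 315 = 8.23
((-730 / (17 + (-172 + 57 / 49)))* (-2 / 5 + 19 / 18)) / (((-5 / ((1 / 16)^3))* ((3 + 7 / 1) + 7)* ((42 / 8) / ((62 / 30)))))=-934619 / 265723545600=-0.00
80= 80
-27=-27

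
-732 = -732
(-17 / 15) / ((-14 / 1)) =17 / 210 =0.08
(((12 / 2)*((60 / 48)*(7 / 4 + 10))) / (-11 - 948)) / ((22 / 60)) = -10575 / 42196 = -0.25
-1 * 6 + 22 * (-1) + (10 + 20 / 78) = -692 / 39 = -17.74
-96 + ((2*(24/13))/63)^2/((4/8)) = -7154272/74529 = -95.99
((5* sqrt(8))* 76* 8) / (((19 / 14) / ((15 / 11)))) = 67200* sqrt(2) / 11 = 8639.56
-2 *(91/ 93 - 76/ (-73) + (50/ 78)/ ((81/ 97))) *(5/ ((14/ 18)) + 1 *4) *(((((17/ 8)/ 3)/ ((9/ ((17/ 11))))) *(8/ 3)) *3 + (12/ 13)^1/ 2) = -83.40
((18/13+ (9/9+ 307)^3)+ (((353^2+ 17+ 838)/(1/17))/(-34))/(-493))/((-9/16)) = -2996155267168/57681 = -51943538.90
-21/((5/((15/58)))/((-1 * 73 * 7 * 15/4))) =482895/232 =2081.44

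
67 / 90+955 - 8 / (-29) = 2495213 / 2610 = 956.02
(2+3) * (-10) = -50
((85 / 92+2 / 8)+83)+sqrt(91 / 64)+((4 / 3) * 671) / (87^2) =85.48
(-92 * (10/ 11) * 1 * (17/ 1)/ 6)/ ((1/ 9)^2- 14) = 211140/ 12463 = 16.94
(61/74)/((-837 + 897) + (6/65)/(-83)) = 329095/23953356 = 0.01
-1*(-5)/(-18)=-5/18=-0.28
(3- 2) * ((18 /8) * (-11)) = -99 /4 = -24.75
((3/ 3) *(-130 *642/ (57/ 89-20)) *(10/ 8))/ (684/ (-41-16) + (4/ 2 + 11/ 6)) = -55709550/ 84427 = -659.85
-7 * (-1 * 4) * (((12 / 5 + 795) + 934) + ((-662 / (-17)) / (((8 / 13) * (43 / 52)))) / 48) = 2128255577 / 43860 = 48523.84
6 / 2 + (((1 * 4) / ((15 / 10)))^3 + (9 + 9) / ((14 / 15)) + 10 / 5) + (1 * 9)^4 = 1248203 / 189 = 6604.25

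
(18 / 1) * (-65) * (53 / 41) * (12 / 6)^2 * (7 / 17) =-1736280 / 697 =-2491.08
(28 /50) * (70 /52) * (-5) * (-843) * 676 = 2147964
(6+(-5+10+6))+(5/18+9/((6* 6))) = 631/36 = 17.53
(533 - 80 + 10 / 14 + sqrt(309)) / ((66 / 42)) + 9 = 7*sqrt(309) / 11 + 3275 / 11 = 308.91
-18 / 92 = -9 / 46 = -0.20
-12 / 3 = -4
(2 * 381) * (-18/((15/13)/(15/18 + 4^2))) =-1000506/5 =-200101.20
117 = 117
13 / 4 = 3.25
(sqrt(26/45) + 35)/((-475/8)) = -56/95-8 *sqrt(130)/7125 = -0.60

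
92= 92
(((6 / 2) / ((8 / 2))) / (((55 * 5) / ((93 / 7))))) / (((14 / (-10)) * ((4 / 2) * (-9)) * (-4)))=-31 / 86240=-0.00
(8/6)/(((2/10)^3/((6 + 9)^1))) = 2500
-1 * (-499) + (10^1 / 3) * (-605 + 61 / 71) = -107551 / 71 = -1514.80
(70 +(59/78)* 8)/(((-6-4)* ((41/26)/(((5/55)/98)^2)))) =-1483/357340830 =-0.00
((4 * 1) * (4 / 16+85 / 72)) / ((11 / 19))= 1957 / 198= 9.88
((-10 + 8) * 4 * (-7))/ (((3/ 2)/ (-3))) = -112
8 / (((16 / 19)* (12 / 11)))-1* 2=161 / 24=6.71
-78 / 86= -39 / 43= -0.91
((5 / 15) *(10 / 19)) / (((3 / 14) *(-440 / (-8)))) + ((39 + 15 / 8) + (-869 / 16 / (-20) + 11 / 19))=26595509 / 601920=44.18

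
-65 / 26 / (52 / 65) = -25 / 8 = -3.12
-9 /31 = -0.29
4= 4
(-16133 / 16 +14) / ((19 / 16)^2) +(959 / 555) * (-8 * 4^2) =-185585392 / 200355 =-926.28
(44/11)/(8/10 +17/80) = 3.95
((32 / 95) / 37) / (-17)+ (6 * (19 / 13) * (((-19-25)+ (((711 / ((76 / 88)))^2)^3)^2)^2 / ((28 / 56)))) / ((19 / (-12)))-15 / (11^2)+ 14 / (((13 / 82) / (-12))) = -2522221767406507595573721730662019534806485179132552974058440911710978104880203872094620988275851484498514539 / 24234596614312440879222018624973810285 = -104075252728445939715280800000000000000000000000000000000000000000000000.00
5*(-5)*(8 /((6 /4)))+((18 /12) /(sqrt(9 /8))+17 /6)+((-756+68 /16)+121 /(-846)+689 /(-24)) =-3083167 /3384+sqrt(2) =-909.69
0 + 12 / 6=2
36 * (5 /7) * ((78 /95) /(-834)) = -468 /18487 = -0.03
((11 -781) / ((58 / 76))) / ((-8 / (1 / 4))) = 7315 / 232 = 31.53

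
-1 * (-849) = 849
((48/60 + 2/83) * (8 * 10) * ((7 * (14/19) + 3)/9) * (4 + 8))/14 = 29760/581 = 51.22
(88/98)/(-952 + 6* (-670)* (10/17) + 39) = -748/2730329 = -0.00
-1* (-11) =11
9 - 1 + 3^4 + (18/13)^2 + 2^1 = 15703/169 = 92.92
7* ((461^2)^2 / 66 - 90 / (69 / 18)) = 7271592996521 / 1518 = 4790245715.76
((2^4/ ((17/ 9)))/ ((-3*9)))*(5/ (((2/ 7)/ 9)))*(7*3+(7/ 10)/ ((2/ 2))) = -18228/ 17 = -1072.24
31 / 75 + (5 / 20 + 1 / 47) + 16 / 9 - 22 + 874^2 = 32311128359 / 42300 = 763856.46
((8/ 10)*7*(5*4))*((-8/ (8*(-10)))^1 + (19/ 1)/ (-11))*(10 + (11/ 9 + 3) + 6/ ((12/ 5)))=-3047.70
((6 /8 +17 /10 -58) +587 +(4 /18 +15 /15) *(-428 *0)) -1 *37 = 494.45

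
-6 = -6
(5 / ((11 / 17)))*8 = 680 / 11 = 61.82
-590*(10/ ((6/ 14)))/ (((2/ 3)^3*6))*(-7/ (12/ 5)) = 361375/ 16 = 22585.94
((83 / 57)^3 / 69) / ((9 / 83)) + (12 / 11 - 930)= -1174597546423 / 1265053383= -928.50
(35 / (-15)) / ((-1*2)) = 7 / 6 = 1.17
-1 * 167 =-167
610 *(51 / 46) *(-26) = -404430 / 23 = -17583.91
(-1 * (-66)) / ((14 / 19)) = 627 / 7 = 89.57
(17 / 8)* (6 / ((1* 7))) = 51 / 28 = 1.82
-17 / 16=-1.06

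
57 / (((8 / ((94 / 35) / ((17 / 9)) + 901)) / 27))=826352199 / 4760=173603.40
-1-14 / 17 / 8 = -75 / 68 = -1.10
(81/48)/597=9/3184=0.00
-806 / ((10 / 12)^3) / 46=-87048 / 2875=-30.28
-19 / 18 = -1.06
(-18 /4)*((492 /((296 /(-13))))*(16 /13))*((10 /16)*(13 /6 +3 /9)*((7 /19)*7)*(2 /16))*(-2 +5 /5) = -1356075 /22496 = -60.28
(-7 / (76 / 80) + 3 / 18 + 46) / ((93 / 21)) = 8.76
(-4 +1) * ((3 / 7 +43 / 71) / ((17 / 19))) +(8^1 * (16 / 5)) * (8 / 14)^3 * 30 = 57890862 / 414001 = 139.83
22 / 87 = 0.25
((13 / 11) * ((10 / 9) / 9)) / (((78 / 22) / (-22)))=-220 / 243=-0.91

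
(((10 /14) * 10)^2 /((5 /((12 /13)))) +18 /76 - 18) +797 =19090207 /24206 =788.66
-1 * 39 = -39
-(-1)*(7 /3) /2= 7 /6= 1.17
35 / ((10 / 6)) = 21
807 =807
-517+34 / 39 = -20129 / 39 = -516.13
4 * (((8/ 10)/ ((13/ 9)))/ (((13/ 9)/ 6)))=7776/ 845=9.20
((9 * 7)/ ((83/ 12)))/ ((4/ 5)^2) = 4725/ 332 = 14.23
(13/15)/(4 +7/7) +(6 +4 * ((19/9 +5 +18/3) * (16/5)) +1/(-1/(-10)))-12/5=40859/225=181.60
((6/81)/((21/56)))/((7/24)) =0.68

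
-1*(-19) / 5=19 / 5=3.80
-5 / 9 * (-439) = 2195 / 9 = 243.89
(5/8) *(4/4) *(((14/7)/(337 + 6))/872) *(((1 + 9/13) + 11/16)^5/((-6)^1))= -49530731765625/931573802230349824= -0.00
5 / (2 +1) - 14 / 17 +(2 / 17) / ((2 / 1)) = 46 / 51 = 0.90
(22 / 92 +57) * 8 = 10532 / 23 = 457.91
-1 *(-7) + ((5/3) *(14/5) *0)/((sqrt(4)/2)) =7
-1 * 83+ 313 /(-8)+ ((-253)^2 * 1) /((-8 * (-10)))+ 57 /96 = 108573 /160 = 678.58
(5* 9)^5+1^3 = 184528126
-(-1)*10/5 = 2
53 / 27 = 1.96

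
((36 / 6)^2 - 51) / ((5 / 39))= -117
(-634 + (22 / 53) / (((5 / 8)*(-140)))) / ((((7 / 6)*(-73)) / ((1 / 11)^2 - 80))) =-341498001156 / 573482525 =-595.48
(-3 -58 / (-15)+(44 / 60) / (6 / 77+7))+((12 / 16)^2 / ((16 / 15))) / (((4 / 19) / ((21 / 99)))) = 46091141 / 30694400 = 1.50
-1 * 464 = -464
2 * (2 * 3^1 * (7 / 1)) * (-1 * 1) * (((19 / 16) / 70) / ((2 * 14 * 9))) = -19 / 3360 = -0.01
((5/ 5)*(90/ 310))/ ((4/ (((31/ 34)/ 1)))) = 9/ 136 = 0.07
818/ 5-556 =-1962/ 5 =-392.40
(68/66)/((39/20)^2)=13600/50193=0.27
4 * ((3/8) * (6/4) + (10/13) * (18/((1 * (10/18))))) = 5301/52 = 101.94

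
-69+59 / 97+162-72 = 2096 / 97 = 21.61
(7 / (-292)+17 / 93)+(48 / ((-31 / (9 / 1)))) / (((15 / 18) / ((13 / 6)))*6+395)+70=9835608829 / 140260740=70.12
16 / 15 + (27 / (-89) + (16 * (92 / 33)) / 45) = 1.75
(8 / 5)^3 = 512 / 125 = 4.10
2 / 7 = 0.29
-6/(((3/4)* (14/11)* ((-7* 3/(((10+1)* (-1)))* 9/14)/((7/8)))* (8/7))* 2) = -847/432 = -1.96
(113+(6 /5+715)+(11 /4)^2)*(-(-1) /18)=66941 /1440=46.49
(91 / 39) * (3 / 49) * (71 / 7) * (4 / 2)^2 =284 / 49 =5.80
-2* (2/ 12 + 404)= -2425/ 3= -808.33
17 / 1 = 17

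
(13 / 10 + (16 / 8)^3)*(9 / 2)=837 / 20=41.85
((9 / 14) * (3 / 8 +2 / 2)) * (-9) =-891 / 112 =-7.96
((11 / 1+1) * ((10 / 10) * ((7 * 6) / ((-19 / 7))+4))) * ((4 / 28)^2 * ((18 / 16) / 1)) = -2943 / 931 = -3.16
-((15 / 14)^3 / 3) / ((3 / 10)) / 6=-625 / 2744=-0.23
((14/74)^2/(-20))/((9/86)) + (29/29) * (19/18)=63974/61605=1.04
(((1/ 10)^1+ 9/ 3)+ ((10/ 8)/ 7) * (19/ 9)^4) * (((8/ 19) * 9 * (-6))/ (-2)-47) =-236.84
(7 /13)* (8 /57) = 56 /741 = 0.08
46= 46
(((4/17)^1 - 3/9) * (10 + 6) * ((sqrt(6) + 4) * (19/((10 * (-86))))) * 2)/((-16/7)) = -266/2193 - 133 * sqrt(6)/4386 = -0.20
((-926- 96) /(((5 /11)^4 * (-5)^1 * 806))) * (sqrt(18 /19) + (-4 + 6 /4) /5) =-7481551 /2518750 + 22444653 * sqrt(38) /23928125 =2.81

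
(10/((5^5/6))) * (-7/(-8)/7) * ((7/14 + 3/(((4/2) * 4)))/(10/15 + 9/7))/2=441/820000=0.00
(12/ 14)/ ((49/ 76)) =456/ 343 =1.33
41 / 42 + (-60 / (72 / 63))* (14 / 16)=-15107 / 336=-44.96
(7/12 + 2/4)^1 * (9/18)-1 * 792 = -791.46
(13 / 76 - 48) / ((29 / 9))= -32715 / 2204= -14.84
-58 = -58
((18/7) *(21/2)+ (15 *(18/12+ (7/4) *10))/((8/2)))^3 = 60698457/64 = 948413.39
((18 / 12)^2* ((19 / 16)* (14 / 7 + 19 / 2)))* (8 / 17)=3933 / 272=14.46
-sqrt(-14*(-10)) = -2*sqrt(35) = -11.83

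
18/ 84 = 3/ 14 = 0.21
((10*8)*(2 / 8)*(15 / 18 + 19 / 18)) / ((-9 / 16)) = -5440 / 81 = -67.16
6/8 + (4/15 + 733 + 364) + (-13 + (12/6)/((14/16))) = 1087.30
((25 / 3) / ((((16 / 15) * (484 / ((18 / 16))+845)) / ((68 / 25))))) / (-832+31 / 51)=-39015 / 1946545108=-0.00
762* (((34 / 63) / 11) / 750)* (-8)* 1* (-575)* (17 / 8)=487.25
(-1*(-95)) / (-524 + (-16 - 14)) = -95 / 554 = -0.17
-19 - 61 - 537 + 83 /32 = -19661 /32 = -614.41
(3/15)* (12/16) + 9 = 183/20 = 9.15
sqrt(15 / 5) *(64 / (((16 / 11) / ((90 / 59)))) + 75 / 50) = 8097 *sqrt(3) / 118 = 118.85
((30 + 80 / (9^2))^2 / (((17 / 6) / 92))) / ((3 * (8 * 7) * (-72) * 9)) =-36225575 / 126482958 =-0.29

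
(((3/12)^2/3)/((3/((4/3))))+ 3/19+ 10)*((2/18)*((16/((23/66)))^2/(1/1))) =2381.38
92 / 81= 1.14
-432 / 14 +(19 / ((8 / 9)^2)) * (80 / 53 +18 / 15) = 2035827 / 59360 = 34.30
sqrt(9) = 3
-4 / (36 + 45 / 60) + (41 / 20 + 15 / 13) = 118291 / 38220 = 3.10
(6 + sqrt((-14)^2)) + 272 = 292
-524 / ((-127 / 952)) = 498848 / 127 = 3927.94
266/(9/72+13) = 304/15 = 20.27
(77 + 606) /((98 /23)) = 160.30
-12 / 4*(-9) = 27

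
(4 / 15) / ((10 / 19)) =38 / 75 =0.51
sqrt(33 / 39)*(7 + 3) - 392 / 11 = -392 / 11 + 10*sqrt(143) / 13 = -26.44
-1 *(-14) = 14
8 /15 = 0.53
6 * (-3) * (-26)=468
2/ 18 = 1/ 9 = 0.11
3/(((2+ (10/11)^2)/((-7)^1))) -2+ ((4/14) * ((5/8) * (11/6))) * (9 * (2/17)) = -246445/27132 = -9.08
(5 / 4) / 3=0.42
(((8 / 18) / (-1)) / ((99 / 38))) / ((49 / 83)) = -12616 / 43659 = -0.29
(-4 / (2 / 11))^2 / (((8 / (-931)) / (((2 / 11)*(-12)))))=122892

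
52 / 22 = 26 / 11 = 2.36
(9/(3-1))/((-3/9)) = -27/2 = -13.50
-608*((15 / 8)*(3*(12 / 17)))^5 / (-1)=851966353125 / 1419857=600036.73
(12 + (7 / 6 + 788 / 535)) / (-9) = -46993 / 28890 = -1.63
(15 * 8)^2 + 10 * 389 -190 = 18100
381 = 381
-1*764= -764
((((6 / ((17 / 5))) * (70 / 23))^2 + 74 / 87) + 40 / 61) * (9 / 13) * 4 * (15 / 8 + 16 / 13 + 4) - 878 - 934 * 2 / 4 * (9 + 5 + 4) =-397031537663575 / 45705456641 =-8686.74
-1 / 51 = -0.02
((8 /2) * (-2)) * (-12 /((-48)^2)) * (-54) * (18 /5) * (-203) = 16443 /10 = 1644.30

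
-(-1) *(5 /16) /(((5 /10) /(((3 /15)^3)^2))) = 1 /25000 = 0.00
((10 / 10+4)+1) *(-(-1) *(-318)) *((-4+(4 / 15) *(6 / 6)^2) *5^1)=35616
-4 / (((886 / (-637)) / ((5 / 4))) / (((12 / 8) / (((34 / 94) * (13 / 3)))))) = 3.44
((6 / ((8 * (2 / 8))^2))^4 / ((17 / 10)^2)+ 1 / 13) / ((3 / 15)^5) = 85878125 / 15028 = 5714.54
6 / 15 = 2 / 5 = 0.40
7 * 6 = 42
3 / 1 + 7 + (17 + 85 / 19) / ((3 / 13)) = 1958 / 19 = 103.05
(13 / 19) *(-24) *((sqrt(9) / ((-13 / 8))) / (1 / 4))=2304 / 19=121.26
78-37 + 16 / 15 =631 / 15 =42.07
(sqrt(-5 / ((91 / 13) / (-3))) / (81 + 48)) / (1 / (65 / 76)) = 0.01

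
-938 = -938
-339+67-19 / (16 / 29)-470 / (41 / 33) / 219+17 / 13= -191032091 / 622544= -306.86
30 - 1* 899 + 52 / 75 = -65123 / 75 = -868.31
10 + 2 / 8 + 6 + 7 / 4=18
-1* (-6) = 6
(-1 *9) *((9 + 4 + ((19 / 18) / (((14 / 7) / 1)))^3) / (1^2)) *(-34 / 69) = 453373 / 7776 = 58.30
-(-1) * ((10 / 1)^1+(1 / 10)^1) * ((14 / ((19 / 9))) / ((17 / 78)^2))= 38712492 / 27455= 1410.03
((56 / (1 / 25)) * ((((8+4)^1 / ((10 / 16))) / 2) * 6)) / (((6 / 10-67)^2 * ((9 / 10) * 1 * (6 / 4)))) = 13.55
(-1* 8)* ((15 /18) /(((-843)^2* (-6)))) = 10 /6395841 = 0.00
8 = 8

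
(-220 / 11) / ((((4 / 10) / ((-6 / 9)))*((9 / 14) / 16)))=22400 / 27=829.63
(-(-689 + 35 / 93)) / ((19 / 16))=1024672 / 1767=579.89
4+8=12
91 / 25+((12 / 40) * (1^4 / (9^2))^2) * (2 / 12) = 2388209 / 656100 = 3.64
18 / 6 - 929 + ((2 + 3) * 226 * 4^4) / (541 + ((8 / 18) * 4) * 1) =-383998 / 977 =-393.04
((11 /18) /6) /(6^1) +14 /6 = 2.35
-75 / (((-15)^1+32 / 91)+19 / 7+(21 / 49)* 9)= 65 / 7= 9.29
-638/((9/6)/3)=-1276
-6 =-6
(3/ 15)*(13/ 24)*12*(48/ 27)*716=74464/ 45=1654.76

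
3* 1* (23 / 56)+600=33669 / 56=601.23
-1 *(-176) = 176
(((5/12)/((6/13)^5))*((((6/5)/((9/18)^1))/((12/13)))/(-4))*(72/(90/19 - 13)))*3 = 91709371/271296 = 338.04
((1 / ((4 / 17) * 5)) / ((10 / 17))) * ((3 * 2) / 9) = 289 / 300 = 0.96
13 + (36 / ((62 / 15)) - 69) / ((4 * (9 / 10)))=-697 / 186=-3.75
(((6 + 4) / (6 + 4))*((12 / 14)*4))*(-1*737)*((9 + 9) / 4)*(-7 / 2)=39798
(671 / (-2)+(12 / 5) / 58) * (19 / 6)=-1848377 / 1740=-1062.29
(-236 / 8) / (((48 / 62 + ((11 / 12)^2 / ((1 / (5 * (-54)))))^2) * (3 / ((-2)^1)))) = 117056 / 306367533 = 0.00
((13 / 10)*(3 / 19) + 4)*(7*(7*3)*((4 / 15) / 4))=39151 / 950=41.21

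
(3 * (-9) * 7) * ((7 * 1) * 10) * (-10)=132300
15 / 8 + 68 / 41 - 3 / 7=3.10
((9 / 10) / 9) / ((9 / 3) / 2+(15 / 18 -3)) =-0.15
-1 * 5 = -5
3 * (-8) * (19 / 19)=-24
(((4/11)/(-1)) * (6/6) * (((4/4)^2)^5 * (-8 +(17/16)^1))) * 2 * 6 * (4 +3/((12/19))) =11655/44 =264.89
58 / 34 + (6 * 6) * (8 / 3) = 1661 / 17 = 97.71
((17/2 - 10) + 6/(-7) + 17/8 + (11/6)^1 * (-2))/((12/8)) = -655/252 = -2.60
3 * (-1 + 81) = 240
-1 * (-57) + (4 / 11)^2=6913 / 121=57.13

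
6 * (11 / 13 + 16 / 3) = 482 / 13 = 37.08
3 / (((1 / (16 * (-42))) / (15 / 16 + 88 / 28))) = -8226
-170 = -170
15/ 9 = 5/ 3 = 1.67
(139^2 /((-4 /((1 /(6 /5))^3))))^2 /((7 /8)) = 5832828765625 /653184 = 8929840.24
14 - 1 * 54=-40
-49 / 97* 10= -490 / 97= -5.05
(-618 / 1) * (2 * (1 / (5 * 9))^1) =-412 / 15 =-27.47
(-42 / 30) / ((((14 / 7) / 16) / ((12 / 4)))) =-168 / 5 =-33.60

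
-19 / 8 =-2.38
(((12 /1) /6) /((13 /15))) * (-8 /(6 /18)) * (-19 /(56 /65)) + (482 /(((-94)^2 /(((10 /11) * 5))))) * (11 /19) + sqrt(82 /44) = sqrt(902) /22 + 358894225 /293797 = 1222.94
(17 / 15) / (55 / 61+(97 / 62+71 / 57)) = 1221586 / 4000805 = 0.31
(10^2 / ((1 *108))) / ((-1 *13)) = -25 / 351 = -0.07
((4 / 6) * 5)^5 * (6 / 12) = 205.76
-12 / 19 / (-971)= 12 / 18449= 0.00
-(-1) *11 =11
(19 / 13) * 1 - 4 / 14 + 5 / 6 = 1097 / 546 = 2.01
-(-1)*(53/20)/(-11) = -53/220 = -0.24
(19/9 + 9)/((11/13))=1300/99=13.13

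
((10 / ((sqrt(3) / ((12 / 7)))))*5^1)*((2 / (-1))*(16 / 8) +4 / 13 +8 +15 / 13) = 14200*sqrt(3) / 91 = 270.28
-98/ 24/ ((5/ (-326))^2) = -1301881/ 75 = -17358.41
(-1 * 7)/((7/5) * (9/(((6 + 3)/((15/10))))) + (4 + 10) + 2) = -70/181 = -0.39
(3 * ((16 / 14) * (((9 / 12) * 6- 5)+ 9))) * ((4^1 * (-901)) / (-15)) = 245072 / 35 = 7002.06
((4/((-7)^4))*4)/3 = 16/7203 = 0.00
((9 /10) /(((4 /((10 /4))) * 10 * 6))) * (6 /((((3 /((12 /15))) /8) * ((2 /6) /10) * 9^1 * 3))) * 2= 4 /15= 0.27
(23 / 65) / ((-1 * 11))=-0.03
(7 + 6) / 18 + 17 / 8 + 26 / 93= 6979 / 2232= 3.13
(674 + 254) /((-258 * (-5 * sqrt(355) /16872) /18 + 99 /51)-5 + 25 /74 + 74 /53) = -2556878965373758464 /3636731386951349-8198300625880320 * sqrt(355) /3636731386951349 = -745.54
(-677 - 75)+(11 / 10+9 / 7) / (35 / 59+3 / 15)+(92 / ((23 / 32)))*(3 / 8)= -2296451 / 3276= -700.99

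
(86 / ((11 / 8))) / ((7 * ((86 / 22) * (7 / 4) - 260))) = -2752 / 77973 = -0.04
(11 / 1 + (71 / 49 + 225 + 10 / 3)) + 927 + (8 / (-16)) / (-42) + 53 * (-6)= 499679 / 588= 849.79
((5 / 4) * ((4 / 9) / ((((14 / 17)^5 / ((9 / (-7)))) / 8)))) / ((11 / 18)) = -63893565 / 2588278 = -24.69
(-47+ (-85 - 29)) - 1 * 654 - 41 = -856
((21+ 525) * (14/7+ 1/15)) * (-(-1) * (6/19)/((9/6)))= 22568/95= 237.56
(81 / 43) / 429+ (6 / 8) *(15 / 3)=92343 / 24596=3.75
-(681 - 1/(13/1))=-8852/13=-680.92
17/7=2.43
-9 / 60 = -3 / 20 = -0.15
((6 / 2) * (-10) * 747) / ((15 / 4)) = -5976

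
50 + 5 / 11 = 555 / 11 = 50.45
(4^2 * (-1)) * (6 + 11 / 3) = -464 / 3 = -154.67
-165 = -165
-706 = -706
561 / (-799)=-33 / 47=-0.70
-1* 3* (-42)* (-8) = -1008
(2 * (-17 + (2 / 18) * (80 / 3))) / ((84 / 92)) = -17434 / 567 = -30.75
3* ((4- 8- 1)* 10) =-150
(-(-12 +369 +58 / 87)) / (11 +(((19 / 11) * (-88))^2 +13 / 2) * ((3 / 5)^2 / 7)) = -1450 / 4863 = -0.30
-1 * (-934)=934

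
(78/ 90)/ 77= 13/ 1155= 0.01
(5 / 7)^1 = 5 / 7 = 0.71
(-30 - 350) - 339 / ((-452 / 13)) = -1481 / 4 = -370.25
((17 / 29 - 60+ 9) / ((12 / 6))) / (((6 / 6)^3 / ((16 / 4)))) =-2924 / 29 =-100.83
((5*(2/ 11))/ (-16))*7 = -35/ 88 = -0.40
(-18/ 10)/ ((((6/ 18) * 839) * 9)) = -3/ 4195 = -0.00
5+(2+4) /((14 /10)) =65 /7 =9.29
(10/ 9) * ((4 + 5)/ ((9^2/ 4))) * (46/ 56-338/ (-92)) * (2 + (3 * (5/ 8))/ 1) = 149575/ 17388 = 8.60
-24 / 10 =-12 / 5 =-2.40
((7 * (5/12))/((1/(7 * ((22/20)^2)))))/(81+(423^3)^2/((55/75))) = 0.00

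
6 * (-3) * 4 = -72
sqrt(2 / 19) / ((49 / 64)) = 64* sqrt(38) / 931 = 0.42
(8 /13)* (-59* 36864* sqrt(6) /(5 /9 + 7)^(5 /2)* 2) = -264259584* sqrt(102) /63869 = -41786.95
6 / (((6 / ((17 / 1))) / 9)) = 153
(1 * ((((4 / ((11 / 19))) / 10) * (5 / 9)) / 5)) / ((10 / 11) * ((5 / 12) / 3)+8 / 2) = 4 / 215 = 0.02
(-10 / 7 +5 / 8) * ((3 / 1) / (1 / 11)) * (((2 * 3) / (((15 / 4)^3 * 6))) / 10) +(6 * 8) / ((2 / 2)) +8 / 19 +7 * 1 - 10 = 754289 / 16625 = 45.37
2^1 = 2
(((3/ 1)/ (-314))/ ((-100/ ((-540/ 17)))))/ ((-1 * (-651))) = -27/ 5791730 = -0.00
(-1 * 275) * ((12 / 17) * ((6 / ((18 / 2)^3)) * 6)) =-4400 / 459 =-9.59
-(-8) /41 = 8 /41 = 0.20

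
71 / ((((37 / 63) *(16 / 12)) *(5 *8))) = 2.27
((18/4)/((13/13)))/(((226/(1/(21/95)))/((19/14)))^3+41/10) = 52926616125/586722846940793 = 0.00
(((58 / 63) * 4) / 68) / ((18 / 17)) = 29 / 567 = 0.05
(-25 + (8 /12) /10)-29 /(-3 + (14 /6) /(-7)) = -487 /30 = -16.23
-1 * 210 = -210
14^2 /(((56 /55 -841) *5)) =-0.05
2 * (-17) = -34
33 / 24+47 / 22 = 309 / 88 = 3.51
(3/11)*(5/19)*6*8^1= 720/209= 3.44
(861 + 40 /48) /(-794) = -1.09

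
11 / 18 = 0.61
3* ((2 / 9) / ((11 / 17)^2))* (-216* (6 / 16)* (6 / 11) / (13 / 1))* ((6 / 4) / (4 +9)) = -140454 / 224939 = -0.62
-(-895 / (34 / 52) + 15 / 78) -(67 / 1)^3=-132332311 / 442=-299394.37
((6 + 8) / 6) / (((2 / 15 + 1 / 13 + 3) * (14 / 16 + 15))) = 1820 / 39751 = 0.05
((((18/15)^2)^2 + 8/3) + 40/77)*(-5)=-759376/28875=-26.30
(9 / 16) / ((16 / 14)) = 63 / 128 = 0.49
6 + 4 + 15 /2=35 /2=17.50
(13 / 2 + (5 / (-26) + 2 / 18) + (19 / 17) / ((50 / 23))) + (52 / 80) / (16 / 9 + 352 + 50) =5012296937 / 722802600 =6.93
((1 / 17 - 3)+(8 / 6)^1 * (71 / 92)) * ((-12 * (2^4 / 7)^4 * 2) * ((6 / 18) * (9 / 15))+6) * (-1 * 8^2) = -71815907456 / 4693955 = -15299.66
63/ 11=5.73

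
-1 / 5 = -0.20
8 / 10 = 4 / 5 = 0.80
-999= -999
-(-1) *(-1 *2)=-2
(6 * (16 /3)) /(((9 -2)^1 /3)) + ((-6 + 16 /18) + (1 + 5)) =920 /63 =14.60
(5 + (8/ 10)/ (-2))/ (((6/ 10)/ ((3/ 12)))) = 23/ 12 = 1.92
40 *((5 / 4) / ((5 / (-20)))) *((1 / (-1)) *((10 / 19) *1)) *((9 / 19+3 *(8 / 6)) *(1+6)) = 1190000 / 361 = 3296.40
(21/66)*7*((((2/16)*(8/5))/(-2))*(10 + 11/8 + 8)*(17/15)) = -25823/5280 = -4.89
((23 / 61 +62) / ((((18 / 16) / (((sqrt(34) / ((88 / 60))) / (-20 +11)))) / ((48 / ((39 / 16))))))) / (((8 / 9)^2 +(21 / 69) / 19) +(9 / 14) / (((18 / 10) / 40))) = -35756528640 * sqrt(34) / 6523835747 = -31.96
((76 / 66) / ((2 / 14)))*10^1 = 2660 / 33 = 80.61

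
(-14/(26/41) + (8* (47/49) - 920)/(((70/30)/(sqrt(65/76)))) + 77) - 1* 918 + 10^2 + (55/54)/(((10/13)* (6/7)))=-6415147/8424 - 67056* sqrt(1235)/6517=-1123.13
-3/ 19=-0.16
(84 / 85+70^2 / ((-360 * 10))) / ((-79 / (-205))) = -46781 / 48348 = -0.97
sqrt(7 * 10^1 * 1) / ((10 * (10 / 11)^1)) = 11 * sqrt(70) / 100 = 0.92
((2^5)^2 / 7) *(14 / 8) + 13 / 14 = 3597 / 14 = 256.93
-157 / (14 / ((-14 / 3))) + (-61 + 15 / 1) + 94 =301 / 3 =100.33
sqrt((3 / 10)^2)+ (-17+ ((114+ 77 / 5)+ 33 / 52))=29467 / 260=113.33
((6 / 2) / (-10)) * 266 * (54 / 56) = -1539 / 20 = -76.95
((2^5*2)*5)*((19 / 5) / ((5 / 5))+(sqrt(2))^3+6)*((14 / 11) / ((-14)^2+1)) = 8960*sqrt(2) / 2167+43904 / 2167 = 26.11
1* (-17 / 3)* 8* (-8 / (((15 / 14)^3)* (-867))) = -175616 / 516375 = -0.34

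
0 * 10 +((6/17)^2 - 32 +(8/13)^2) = -1538332/48841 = -31.50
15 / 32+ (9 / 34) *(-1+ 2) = 399 / 544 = 0.73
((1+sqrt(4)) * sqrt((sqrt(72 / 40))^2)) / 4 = 9 * sqrt(5) / 20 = 1.01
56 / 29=1.93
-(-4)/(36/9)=1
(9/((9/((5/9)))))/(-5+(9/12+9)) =20/171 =0.12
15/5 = 3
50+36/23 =51.57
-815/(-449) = 815/449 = 1.82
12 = 12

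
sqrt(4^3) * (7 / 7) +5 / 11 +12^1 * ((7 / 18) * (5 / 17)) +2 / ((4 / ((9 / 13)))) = 148387 / 14586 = 10.17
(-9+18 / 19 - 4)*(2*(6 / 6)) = -458 / 19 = -24.11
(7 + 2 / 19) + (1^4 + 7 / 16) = 2597 / 304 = 8.54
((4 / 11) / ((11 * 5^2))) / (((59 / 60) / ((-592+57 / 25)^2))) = 10433090352 / 22309375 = 467.65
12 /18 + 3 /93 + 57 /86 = 10891 /7998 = 1.36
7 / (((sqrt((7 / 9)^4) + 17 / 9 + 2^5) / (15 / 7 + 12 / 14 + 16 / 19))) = 0.78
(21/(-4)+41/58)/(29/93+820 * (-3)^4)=-49011/716542324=-0.00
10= 10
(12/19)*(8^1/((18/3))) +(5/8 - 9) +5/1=-385/152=-2.53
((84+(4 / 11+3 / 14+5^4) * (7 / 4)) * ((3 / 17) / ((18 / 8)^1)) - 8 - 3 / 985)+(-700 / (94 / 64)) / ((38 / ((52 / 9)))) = 35481561811 / 2960750430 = 11.98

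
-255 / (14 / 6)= -765 / 7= -109.29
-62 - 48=-110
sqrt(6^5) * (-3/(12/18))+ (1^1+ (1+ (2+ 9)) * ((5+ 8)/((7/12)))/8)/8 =241/56 - 162 * sqrt(6) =-392.51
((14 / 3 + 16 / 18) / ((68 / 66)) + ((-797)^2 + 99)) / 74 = 32400983 / 3774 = 8585.32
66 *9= 594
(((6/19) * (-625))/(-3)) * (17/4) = 10625/38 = 279.61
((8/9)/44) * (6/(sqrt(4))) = 2/33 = 0.06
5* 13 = 65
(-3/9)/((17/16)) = -16/51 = -0.31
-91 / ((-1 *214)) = 91 / 214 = 0.43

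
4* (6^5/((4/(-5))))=-38880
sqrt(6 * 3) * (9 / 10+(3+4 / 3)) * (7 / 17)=1099 * sqrt(2) / 170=9.14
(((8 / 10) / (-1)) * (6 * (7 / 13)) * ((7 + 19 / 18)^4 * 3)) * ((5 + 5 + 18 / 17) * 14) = -814434071500 / 161109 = -5055174.27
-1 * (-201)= 201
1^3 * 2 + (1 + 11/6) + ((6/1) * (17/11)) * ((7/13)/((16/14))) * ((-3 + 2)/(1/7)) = -44185/1716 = -25.75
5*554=2770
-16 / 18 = -8 / 9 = -0.89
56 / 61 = 0.92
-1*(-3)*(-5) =-15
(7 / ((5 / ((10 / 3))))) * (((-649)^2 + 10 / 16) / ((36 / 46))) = 542507693 / 216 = 2511609.69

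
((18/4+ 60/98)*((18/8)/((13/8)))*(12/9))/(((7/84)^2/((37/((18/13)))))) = 36317.39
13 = 13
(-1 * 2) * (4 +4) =-16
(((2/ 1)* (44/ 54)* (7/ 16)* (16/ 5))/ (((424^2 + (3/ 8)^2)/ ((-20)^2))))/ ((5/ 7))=2207744/ 310653171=0.01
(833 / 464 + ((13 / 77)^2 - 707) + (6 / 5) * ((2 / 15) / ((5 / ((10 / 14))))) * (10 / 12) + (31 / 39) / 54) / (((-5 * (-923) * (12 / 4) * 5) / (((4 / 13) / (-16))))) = 10213502016079 / 52139170131048000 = 0.00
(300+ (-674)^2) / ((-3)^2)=454576 / 9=50508.44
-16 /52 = -0.31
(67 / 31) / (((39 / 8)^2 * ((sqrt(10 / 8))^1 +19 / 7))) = 2281216 / 56534049 - 420224 * sqrt(5) / 56534049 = 0.02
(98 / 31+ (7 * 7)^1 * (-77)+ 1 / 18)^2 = 4424876324521 / 311364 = 14211265.03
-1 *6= -6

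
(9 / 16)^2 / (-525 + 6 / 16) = -27 / 44768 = -0.00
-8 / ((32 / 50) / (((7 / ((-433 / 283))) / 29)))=49525 / 25114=1.97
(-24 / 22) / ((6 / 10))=-20 / 11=-1.82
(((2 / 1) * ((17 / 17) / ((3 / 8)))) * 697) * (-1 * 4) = -44608 / 3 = -14869.33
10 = 10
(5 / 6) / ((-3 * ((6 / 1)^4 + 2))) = -5 / 23364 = -0.00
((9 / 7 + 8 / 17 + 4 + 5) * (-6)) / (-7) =7680 / 833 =9.22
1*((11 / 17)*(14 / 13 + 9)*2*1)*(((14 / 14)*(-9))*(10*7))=-1815660 / 221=-8215.66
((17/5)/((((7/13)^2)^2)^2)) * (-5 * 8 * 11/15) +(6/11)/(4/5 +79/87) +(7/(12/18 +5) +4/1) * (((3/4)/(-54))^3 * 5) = -21094791707312758373021/1494797056704483840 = -14112.14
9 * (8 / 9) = 8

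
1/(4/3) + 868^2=753424.75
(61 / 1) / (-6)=-61 / 6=-10.17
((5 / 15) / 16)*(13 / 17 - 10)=-157 / 816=-0.19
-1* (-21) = 21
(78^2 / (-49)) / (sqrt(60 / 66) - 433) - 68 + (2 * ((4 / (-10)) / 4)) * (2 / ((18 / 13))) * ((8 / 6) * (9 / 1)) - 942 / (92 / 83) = -64222063200787 / 69728695890 + 6084 * sqrt(110) / 101056081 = -921.03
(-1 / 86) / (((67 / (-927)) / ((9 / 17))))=8343 / 97954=0.09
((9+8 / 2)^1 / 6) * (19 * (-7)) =-288.17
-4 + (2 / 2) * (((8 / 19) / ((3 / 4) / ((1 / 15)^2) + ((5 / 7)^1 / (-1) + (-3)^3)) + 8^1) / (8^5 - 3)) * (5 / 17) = -33433513252 / 8358528431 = -4.00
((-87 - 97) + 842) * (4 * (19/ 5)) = 50008/ 5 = 10001.60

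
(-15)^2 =225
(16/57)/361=16/20577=0.00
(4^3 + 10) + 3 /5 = 373 /5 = 74.60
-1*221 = -221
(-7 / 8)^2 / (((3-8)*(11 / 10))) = -49 / 352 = -0.14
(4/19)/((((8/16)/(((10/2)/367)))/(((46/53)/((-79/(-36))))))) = 66240/29195951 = 0.00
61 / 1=61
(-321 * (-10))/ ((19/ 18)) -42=56982/ 19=2999.05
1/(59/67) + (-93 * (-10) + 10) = 55527/59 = 941.14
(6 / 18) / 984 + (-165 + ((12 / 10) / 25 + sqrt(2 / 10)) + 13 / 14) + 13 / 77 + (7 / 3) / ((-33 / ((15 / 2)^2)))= -4768597301 / 28413000 + sqrt(5) / 5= -167.38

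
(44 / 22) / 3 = 2 / 3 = 0.67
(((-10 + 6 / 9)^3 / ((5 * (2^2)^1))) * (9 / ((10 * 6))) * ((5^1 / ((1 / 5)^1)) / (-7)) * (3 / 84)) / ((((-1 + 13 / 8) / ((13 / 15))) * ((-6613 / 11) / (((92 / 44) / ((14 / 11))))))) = -13156 / 4463775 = -0.00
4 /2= 2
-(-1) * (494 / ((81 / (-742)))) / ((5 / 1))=-366548 / 405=-905.06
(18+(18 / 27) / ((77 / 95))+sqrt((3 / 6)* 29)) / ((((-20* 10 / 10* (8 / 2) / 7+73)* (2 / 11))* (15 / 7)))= 539* sqrt(58) / 25860+15218 / 19395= 0.94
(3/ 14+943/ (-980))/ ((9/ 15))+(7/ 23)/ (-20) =-1.26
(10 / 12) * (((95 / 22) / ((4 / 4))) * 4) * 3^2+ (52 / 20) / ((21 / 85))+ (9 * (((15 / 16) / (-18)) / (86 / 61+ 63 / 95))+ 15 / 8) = 12584584601 / 88800096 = 141.72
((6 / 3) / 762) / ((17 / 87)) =29 / 2159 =0.01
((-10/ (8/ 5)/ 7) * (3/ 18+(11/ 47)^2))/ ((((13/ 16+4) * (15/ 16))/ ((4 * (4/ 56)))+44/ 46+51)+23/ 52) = -1404104000/ 484256951283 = -0.00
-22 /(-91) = 22 /91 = 0.24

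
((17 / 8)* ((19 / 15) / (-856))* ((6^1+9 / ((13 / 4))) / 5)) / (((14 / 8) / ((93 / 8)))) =-0.04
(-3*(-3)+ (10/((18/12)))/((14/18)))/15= 41/35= 1.17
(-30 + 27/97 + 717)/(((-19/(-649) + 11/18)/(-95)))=-73985260140/725657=-101956.24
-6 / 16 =-3 / 8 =-0.38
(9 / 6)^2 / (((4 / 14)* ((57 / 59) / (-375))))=-464625 / 152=-3056.74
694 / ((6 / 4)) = 1388 / 3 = 462.67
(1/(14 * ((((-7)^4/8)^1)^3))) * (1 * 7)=256/13841287201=0.00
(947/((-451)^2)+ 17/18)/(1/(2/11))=3474863/20136699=0.17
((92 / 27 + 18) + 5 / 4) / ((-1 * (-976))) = 2447 / 105408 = 0.02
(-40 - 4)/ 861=-44/ 861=-0.05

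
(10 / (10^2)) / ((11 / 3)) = 0.03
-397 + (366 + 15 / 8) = -233 / 8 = -29.12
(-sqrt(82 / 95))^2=82 / 95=0.86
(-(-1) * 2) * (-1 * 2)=-4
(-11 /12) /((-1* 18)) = 11 /216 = 0.05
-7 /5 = -1.40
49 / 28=7 / 4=1.75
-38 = -38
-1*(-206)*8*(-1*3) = -4944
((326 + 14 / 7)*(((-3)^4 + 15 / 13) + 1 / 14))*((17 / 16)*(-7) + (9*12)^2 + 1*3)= 114462391445 / 364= 314457119.35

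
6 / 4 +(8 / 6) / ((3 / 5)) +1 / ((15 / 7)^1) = 377 / 90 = 4.19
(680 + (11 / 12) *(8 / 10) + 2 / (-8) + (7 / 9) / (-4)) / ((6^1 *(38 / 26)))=397969 / 5130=77.58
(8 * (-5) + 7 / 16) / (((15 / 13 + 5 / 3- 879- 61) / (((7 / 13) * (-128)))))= -53172 / 18275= -2.91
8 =8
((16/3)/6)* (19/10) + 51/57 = 2209/855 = 2.58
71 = 71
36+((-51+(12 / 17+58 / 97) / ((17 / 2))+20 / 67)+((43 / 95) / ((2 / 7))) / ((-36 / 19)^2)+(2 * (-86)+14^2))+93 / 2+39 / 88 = 15218376661259 / 267757760160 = 56.84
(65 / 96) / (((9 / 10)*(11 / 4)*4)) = 0.07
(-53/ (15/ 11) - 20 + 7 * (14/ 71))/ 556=-61223/ 592140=-0.10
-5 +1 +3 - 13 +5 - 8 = -17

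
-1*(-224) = 224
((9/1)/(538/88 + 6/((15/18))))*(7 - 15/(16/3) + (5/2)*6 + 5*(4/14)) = 1142955/82012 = 13.94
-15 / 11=-1.36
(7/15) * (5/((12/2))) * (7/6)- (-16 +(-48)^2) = -247055/108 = -2287.55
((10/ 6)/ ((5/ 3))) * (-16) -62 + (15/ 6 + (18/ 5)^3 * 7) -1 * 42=52273/ 250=209.09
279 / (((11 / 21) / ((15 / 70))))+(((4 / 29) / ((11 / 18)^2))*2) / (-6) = 800145 / 7018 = 114.01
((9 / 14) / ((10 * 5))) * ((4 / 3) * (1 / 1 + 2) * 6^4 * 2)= 23328 / 175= 133.30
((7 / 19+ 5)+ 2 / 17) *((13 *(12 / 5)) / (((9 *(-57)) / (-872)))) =80349568 / 276165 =290.95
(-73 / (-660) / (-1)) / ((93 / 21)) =-511 / 20460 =-0.02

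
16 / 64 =1 / 4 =0.25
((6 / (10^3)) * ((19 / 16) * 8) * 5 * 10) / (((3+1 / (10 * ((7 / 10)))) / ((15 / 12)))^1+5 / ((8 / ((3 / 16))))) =12768 / 11789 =1.08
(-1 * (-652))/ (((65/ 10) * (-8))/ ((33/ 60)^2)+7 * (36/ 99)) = -19723/ 5123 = -3.85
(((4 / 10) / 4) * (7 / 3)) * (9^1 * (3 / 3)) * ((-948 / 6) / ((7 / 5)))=-237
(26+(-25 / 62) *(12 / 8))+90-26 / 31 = 14205 / 124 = 114.56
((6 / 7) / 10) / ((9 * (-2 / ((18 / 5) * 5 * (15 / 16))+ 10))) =9 / 9338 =0.00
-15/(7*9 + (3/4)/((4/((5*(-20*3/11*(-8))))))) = -55/381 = -0.14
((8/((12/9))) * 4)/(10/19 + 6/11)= 627/28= 22.39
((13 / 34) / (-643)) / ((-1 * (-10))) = -13 / 218620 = -0.00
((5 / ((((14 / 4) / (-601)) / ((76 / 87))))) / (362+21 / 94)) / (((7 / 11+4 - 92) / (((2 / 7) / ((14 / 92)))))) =43450665280 / 976430016849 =0.04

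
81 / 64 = 1.27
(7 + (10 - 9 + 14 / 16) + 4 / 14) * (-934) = -239571 / 28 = -8556.11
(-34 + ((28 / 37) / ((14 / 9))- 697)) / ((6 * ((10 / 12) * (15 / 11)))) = -297319 / 2775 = -107.14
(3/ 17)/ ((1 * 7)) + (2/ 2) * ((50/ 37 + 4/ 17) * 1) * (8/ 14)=4103/ 4403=0.93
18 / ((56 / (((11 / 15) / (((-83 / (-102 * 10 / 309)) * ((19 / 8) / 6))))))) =26928 / 1137017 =0.02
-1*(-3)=3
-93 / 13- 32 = -509 / 13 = -39.15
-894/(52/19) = -8493/26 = -326.65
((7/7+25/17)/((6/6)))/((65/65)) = 42/17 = 2.47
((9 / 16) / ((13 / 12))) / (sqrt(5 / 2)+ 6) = 81 / 871 -27 * sqrt(10) / 3484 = 0.07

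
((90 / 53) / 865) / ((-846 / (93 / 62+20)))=-43 / 861886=-0.00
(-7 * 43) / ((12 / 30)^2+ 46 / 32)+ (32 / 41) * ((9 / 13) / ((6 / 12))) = -63805136 / 340587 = -187.34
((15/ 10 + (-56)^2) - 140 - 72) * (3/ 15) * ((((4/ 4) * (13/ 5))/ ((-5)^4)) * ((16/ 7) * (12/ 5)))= 7302048/ 546875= 13.35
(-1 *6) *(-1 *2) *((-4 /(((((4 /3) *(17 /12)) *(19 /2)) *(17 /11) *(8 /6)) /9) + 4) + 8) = 726552 /5491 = 132.32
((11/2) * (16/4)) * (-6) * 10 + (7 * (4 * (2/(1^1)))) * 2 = -1208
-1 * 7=-7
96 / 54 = 16 / 9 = 1.78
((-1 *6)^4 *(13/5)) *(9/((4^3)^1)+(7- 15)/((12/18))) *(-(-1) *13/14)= -10389951/280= -37106.97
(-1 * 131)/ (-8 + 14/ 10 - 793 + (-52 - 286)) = 655/ 5688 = 0.12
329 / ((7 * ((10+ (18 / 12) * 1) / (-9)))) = -846 / 23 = -36.78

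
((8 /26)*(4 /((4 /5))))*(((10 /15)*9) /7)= 120 /91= 1.32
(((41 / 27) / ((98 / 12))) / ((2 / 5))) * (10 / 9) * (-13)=-26650 / 3969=-6.71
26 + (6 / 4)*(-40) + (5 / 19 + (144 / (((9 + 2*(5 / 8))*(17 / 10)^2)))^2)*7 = 133.26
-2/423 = -0.00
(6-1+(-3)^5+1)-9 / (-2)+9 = -447 / 2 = -223.50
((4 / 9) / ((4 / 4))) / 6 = 2 / 27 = 0.07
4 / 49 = 0.08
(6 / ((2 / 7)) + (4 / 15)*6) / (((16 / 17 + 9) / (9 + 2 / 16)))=140233 / 6760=20.74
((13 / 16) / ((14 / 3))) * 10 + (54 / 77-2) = 545 / 1232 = 0.44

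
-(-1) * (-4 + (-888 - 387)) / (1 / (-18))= 23022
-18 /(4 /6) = -27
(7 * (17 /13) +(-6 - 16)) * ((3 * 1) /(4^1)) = -501 /52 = -9.63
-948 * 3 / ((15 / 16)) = -15168 / 5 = -3033.60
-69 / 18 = -23 / 6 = -3.83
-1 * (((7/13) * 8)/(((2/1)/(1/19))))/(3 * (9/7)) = -196/6669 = -0.03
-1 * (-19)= 19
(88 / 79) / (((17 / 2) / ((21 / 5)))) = 3696 / 6715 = 0.55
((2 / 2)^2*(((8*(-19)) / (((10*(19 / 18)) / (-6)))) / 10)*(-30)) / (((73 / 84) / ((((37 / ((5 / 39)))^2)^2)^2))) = -2046515019676363450353855852864 / 142578125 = -14353639590058877898372.25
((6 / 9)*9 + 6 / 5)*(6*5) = 216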